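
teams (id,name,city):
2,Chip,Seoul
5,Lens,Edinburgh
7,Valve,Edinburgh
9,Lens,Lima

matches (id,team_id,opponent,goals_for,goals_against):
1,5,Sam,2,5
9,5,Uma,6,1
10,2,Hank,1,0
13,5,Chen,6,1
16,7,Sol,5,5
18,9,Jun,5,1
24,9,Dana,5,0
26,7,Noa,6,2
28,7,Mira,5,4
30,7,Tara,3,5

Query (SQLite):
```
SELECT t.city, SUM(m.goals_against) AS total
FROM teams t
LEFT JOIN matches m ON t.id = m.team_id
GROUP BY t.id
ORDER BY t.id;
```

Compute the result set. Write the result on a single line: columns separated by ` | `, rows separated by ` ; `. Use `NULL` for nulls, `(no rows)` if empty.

Seoul | 0 ; Edinburgh | 7 ; Edinburgh | 16 ; Lima | 1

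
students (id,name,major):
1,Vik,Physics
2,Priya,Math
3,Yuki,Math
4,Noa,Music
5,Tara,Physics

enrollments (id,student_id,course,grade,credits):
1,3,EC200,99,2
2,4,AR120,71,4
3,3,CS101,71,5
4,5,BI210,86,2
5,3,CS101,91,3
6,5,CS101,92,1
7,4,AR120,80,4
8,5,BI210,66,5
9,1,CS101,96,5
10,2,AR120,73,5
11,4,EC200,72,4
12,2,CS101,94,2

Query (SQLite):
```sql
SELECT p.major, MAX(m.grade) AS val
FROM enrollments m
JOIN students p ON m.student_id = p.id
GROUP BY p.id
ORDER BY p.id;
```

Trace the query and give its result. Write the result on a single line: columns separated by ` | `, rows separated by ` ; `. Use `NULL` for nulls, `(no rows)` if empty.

Join each enrollments row to its students via student_id.
Group joined rows by students.id; compute MAX(m.grade) per group.
  1: ids {9} → MAX(m.grade)=96
  2: ids {10, 12} → MAX(m.grade)=94
  3: ids {1, 3, 5} → MAX(m.grade)=99
  4: ids {2, 7, 11} → MAX(m.grade)=80
  5: ids {4, 6, 8} → MAX(m.grade)=92

Physics | 96 ; Math | 94 ; Math | 99 ; Music | 80 ; Physics | 92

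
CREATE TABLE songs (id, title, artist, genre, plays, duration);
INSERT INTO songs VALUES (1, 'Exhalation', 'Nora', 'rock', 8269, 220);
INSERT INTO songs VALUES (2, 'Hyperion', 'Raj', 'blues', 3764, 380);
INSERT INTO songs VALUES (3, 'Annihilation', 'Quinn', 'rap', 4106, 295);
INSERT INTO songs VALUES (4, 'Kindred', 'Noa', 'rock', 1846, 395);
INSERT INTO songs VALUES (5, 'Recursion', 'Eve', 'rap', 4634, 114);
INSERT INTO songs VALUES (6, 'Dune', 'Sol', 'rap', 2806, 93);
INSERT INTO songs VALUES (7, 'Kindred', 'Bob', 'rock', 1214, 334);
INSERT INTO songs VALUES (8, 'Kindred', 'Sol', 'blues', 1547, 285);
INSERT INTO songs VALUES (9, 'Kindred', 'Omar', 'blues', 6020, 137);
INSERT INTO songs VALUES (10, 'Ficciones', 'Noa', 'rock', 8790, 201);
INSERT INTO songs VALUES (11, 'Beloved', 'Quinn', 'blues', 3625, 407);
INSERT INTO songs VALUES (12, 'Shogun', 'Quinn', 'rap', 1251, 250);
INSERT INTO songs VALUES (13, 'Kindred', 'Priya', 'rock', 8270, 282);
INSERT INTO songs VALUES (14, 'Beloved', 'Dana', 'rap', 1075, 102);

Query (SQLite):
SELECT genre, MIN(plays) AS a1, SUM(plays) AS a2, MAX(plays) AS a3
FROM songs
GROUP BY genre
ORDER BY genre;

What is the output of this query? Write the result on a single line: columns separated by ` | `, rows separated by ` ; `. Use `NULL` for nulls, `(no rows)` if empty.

blues | 1547 | 14956 | 6020 ; rap | 1075 | 13872 | 4634 ; rock | 1214 | 28389 | 8790

Group songs by genre.
Per group compute: MIN(plays), SUM(plays), MAX(plays).
  blues: ids {2, 8, 9, 11} → MIN(plays)=1547, SUM(plays)=14956, MAX(plays)=6020
  rap: ids {3, 5, 6, 12, 14} → MIN(plays)=1075, SUM(plays)=13872, MAX(plays)=4634
  rock: ids {1, 4, 7, 10, 13} → MIN(plays)=1214, SUM(plays)=28389, MAX(plays)=8790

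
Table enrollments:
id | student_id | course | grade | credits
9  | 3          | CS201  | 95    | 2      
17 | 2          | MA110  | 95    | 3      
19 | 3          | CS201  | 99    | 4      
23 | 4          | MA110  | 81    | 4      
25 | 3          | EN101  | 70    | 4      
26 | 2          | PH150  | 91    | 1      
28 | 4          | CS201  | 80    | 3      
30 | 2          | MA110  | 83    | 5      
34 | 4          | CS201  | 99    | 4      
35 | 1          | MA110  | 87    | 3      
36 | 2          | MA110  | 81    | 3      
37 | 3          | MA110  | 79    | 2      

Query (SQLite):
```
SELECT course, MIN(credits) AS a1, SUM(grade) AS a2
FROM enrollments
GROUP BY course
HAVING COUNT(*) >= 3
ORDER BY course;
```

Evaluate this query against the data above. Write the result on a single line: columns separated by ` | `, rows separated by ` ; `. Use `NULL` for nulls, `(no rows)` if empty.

CS201 | 2 | 373 ; MA110 | 2 | 506

Group enrollments by course.
Per group compute: MIN(credits), SUM(grade).
HAVING: drop groups with fewer than 3 rows.
  CS201: ids {9, 19, 28, 34} → MIN(credits)=2, SUM(grade)=373
  EN101: ids {25} → MIN(credits)=4, SUM(grade)=70
  MA110: ids {17, 23, 30, 35, 36, 37} → MIN(credits)=2, SUM(grade)=506
  PH150: ids {26} → MIN(credits)=1, SUM(grade)=91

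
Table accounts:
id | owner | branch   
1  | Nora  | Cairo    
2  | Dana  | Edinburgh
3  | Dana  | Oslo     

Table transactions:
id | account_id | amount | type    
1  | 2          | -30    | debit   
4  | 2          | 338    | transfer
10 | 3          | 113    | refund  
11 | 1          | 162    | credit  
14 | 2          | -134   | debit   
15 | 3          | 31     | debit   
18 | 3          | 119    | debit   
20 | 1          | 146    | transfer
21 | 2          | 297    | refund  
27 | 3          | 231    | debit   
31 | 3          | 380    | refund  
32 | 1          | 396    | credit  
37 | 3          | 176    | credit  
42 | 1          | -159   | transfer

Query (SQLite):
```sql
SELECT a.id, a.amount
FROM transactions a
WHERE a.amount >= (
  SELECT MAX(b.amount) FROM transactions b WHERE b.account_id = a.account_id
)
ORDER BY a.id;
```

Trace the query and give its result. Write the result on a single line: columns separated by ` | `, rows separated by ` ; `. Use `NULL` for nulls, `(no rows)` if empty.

4 | 338 ; 31 | 380 ; 32 | 396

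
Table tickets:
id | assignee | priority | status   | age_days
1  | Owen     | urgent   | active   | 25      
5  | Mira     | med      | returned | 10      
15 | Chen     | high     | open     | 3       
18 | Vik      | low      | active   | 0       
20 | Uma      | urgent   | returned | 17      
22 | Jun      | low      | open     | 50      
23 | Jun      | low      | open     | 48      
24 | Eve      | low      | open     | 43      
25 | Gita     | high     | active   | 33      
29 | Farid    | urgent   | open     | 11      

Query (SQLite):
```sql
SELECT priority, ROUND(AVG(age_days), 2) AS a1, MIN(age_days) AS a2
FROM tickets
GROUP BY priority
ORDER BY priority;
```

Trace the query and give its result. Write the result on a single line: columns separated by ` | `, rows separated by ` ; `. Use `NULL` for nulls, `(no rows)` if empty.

high | 18 | 3 ; low | 35.25 | 0 ; med | 10 | 10 ; urgent | 17.67 | 11

Group tickets by priority.
Per group compute: ROUND(AVG(age_days), 2), MIN(age_days).
  high: ids {15, 25} → ROUND(AVG(age_days), 2)=18, MIN(age_days)=3
  low: ids {18, 22, 23, 24} → ROUND(AVG(age_days), 2)=35.25, MIN(age_days)=0
  med: ids {5} → ROUND(AVG(age_days), 2)=10, MIN(age_days)=10
  urgent: ids {1, 20, 29} → ROUND(AVG(age_days), 2)=17.67, MIN(age_days)=11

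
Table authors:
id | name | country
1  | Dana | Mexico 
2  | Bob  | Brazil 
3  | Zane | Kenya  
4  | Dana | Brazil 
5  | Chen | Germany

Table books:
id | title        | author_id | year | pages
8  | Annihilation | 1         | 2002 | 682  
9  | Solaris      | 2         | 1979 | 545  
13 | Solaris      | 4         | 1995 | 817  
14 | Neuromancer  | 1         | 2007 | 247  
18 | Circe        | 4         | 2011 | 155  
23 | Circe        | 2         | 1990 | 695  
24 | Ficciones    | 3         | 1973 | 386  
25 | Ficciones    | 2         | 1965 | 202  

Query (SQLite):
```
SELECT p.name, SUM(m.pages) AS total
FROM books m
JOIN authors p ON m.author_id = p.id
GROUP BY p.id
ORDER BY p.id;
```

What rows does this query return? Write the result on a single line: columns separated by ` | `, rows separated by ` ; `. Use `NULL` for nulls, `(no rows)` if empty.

Join each books row to its authors via author_id.
Group joined rows by authors.id; compute SUM(m.pages) per group.
  1: ids {8, 14} → SUM(m.pages)=929
  2: ids {9, 23, 25} → SUM(m.pages)=1442
  3: ids {24} → SUM(m.pages)=386
  4: ids {13, 18} → SUM(m.pages)=972

Dana | 929 ; Bob | 1442 ; Zane | 386 ; Dana | 972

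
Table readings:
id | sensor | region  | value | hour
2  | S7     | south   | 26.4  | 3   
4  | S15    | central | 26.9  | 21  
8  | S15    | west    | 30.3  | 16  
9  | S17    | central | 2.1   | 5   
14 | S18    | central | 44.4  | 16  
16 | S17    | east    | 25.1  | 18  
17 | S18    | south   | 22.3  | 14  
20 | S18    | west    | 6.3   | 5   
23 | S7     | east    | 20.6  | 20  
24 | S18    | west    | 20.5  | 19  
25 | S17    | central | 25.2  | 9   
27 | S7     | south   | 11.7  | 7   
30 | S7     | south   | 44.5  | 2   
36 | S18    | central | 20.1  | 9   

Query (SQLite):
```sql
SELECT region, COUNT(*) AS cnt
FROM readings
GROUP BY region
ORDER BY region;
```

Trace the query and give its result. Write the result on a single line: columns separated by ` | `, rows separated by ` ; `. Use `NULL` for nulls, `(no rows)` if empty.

Partition readings by region; compute COUNT(*) within each group.
  central: ids {4, 9, 14, 25, 36} → COUNT(*)=5
  east: ids {16, 23} → COUNT(*)=2
  south: ids {2, 17, 27, 30} → COUNT(*)=4
  west: ids {8, 20, 24} → COUNT(*)=3

central | 5 ; east | 2 ; south | 4 ; west | 3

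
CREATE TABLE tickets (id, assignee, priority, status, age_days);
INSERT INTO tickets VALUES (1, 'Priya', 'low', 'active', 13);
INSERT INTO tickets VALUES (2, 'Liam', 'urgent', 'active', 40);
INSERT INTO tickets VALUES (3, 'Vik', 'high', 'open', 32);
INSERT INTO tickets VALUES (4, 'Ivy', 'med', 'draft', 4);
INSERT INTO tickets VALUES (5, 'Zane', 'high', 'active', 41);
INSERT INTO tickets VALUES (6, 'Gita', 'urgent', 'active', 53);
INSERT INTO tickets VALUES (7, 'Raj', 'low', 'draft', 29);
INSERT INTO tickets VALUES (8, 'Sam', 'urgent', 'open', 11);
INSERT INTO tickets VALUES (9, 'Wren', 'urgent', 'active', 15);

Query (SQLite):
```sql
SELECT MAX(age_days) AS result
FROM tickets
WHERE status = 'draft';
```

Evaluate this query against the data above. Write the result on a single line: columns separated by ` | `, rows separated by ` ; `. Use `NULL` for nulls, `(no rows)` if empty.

Rows where status='draft' → age_days values: [4, 29].
MAX of non-NULL values = 29.

29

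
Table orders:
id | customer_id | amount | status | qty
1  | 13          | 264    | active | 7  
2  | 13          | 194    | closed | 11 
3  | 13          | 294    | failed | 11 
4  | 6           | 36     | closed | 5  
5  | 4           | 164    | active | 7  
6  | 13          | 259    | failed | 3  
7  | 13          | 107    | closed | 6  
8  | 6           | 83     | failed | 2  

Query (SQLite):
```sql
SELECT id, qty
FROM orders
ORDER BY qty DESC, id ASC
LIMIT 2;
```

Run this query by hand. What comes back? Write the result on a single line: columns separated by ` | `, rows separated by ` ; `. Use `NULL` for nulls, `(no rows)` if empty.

Sort by qty desc, tiebreak id asc: (11, id=2), (11, id=3), (7, id=1), (7, id=5), (6, id=7) …. Take first 2.

2 | 11 ; 3 | 11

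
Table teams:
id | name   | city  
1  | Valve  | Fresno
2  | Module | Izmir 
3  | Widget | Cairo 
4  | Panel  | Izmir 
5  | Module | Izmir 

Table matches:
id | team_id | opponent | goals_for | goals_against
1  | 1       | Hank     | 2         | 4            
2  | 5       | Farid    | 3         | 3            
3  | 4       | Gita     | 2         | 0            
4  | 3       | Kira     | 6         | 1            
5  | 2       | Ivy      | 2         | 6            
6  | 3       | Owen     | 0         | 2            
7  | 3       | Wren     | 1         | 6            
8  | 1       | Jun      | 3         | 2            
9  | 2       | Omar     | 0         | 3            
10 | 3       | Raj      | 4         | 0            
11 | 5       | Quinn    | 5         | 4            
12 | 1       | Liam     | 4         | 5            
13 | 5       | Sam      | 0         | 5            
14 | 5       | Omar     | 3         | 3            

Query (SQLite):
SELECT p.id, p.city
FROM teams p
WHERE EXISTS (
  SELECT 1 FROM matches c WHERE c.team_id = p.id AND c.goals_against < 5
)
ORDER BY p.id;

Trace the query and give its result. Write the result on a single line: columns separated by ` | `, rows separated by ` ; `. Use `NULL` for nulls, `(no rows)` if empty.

For each teams row, check whether any matches with matching team_id has goals_against < 5.
Keep rows where that is true.

1 | Fresno ; 2 | Izmir ; 3 | Cairo ; 4 | Izmir ; 5 | Izmir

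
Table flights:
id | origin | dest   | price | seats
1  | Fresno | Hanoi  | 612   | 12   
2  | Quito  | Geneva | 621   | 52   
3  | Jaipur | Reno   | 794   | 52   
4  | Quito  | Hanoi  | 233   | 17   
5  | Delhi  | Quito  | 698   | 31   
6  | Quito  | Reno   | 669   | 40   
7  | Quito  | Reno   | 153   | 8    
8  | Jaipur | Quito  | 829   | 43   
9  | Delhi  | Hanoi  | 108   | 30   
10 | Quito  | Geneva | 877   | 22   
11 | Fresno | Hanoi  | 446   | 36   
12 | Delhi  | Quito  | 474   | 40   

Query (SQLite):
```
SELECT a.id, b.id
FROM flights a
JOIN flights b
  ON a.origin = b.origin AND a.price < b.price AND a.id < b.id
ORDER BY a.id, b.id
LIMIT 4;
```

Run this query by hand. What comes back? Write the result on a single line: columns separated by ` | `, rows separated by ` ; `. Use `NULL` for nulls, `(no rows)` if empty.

2 | 6 ; 2 | 10 ; 3 | 8 ; 4 | 6

Pairs (a,b) with same origin, a.price < b.price, a.id < b.id.
origin groups: Delhi:{5,9,12} Fresno:{1,11} Jaipur:{3,8} Quito:{2,4,6,7,10}
Ordered by (a.id, b.id); first 4.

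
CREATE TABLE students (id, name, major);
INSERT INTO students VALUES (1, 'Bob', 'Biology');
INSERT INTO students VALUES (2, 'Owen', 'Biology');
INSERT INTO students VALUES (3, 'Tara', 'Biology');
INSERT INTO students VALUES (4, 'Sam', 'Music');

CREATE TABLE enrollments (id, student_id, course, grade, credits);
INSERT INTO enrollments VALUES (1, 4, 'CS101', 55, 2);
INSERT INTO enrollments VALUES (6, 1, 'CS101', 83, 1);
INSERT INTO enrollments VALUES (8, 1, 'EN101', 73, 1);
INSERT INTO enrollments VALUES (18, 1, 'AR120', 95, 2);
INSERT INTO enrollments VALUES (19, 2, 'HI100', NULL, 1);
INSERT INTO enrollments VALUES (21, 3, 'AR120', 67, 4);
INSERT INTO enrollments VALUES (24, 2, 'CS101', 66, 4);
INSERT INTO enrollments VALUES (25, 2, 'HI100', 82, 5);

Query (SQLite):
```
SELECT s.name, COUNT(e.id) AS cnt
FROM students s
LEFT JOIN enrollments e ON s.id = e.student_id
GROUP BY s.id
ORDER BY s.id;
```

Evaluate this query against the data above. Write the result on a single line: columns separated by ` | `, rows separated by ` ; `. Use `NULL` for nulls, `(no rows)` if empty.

Bob | 3 ; Owen | 3 ; Tara | 1 ; Sam | 1

LEFT JOIN keeps every students row; unmatched ones get NULL for enrollments columns.
Group by students.id and compute COUNT(e.id). COUNT(col) of an all-NULL group is 0.
  1: ids {6, 8, 18} → COUNT(e.id)=3
  2: ids {19, 24, 25} → COUNT(e.id)=3
  3: ids {21} → COUNT(e.id)=1
  4: ids {1} → COUNT(e.id)=1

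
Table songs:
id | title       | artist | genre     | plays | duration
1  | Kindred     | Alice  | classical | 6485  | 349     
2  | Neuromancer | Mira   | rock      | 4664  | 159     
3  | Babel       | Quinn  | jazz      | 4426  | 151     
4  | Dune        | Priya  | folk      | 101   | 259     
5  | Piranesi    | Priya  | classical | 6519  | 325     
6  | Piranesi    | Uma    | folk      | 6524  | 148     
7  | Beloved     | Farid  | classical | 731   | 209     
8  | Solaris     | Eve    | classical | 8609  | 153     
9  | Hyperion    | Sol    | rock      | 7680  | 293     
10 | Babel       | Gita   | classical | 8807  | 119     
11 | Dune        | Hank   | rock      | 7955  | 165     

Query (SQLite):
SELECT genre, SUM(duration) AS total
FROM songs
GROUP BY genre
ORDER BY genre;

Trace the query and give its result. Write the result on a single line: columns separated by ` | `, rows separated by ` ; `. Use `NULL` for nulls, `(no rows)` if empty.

Partition songs by genre; compute SUM(duration) within each group.
  classical: ids {1, 5, 7, 8, 10} → SUM(duration)=1155
  folk: ids {4, 6} → SUM(duration)=407
  jazz: ids {3} → SUM(duration)=151
  rock: ids {2, 9, 11} → SUM(duration)=617

classical | 1155 ; folk | 407 ; jazz | 151 ; rock | 617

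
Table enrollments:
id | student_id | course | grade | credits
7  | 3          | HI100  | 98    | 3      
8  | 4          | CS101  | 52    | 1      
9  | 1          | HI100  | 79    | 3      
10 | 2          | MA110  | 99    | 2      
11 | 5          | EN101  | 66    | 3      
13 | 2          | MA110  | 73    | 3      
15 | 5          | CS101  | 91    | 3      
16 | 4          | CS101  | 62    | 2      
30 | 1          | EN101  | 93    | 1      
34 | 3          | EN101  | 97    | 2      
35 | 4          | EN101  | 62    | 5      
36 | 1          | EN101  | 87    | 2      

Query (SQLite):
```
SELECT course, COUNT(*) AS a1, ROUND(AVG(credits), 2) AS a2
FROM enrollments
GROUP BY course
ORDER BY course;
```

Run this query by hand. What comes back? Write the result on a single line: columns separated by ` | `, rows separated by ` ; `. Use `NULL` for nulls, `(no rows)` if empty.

Group enrollments by course.
Per group compute: COUNT(*), ROUND(AVG(credits), 2).
  CS101: ids {8, 15, 16} → COUNT(*)=3, ROUND(AVG(credits), 2)=2
  EN101: ids {11, 30, 34, 35, 36} → COUNT(*)=5, ROUND(AVG(credits), 2)=2.6
  HI100: ids {7, 9} → COUNT(*)=2, ROUND(AVG(credits), 2)=3
  MA110: ids {10, 13} → COUNT(*)=2, ROUND(AVG(credits), 2)=2.5

CS101 | 3 | 2 ; EN101 | 5 | 2.6 ; HI100 | 2 | 3 ; MA110 | 2 | 2.5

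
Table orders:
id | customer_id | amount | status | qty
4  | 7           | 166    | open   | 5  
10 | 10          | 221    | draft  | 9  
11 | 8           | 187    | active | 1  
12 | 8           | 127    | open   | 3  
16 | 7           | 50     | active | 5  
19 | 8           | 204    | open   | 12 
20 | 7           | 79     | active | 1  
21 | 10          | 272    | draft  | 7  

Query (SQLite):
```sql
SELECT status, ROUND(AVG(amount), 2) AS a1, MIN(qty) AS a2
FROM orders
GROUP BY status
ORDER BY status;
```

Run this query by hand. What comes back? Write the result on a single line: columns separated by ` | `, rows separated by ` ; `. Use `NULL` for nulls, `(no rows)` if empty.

Group orders by status.
Per group compute: ROUND(AVG(amount), 2), MIN(qty).
  active: ids {11, 16, 20} → ROUND(AVG(amount), 2)=105.33, MIN(qty)=1
  draft: ids {10, 21} → ROUND(AVG(amount), 2)=246.5, MIN(qty)=7
  open: ids {4, 12, 19} → ROUND(AVG(amount), 2)=165.67, MIN(qty)=3

active | 105.33 | 1 ; draft | 246.5 | 7 ; open | 165.67 | 3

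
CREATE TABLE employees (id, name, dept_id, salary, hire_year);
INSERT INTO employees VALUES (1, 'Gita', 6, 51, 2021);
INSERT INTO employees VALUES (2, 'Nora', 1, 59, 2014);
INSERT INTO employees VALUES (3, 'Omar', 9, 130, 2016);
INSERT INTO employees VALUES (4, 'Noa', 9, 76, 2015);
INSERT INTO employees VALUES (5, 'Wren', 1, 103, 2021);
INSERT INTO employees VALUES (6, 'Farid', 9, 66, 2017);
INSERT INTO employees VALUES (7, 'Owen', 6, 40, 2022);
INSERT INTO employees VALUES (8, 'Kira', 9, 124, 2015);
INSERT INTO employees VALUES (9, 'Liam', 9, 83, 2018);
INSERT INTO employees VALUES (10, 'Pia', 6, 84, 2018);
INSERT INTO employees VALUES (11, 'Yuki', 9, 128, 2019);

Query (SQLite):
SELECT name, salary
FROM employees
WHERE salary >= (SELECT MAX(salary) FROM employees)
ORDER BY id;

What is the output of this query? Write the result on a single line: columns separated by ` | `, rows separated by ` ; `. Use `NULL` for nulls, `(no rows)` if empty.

Scalar subquery: MAX(salary) over all employees rows = 130.
Keep rows where salary >= that value.

Omar | 130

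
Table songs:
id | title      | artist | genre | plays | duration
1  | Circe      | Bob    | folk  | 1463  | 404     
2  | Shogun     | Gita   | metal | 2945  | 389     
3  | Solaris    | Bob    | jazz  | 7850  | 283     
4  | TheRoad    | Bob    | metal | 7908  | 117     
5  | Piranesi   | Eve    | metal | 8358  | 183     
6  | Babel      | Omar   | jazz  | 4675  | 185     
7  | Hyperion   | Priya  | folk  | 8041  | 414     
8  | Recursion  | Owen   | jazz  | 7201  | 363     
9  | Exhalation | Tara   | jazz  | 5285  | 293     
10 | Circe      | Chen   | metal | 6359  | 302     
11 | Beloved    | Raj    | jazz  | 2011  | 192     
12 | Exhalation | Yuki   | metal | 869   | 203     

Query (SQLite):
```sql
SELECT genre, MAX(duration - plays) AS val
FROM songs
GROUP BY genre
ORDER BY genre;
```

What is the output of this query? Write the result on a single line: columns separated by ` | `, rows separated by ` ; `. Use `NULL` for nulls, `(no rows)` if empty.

For each row compute duration - plays.
Group by genre; take MAX of the expression per group.
  folk: ids {1, 7} → MAX(duration - plays)=-1059
  jazz: ids {3, 6, 8, 9, 11} → MAX(duration - plays)=-1819
  metal: ids {2, 4, 5, 10, 12} → MAX(duration - plays)=-666

folk | -1059 ; jazz | -1819 ; metal | -666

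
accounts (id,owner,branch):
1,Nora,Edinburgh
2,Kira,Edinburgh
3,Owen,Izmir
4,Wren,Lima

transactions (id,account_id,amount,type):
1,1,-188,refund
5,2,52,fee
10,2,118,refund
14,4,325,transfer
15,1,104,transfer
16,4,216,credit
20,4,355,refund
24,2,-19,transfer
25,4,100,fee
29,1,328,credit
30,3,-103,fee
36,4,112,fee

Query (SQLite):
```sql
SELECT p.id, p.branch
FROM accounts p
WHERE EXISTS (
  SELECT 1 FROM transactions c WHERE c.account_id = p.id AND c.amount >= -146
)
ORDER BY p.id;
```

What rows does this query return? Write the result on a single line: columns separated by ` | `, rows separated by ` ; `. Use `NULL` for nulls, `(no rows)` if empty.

For each accounts row, check whether any transactions with matching account_id has amount >= -146.
Keep rows where that is true.

1 | Edinburgh ; 2 | Edinburgh ; 3 | Izmir ; 4 | Lima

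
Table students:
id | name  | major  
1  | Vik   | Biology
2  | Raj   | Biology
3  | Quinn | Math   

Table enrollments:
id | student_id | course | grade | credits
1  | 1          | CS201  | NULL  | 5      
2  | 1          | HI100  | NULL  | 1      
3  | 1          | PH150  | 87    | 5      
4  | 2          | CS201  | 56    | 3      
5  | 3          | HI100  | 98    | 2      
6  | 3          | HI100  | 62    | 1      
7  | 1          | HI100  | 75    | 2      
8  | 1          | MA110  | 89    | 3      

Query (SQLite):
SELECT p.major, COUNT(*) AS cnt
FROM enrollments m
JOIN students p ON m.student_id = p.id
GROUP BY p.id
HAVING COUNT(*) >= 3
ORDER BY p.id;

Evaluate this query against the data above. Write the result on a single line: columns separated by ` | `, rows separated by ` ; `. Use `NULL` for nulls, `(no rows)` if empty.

Biology | 5

Join each enrollments row to its students via student_id.
Group joined rows by students.id; compute COUNT(*) per group.
HAVING: keep groups with count ≥ 3.
  1: ids {1, 2, 3, 7, 8} → COUNT(*)=5
  2: ids {4} → COUNT(*)=1
  3: ids {5, 6} → COUNT(*)=2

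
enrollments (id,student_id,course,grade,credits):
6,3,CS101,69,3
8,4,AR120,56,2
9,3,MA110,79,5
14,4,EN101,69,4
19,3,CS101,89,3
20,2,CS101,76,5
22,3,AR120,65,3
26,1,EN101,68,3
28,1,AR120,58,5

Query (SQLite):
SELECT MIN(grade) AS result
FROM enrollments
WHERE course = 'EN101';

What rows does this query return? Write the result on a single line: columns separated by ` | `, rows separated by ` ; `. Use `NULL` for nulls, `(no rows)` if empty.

68

Rows where course='EN101' → grade values: [69, 68].
MIN of non-NULL values = 68.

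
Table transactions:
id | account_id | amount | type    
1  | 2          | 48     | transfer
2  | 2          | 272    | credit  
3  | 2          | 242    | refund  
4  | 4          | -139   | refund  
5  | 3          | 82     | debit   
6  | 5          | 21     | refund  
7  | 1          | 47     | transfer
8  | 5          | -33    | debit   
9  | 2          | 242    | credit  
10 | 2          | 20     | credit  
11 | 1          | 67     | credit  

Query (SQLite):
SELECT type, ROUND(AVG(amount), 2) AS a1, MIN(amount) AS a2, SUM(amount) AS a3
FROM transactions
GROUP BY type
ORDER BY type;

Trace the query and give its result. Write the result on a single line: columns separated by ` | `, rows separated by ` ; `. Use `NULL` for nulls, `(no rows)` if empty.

credit | 150.25 | 20 | 601 ; debit | 24.5 | -33 | 49 ; refund | 41.33 | -139 | 124 ; transfer | 47.5 | 47 | 95

Group transactions by type.
Per group compute: ROUND(AVG(amount), 2), MIN(amount), SUM(amount).
  credit: ids {2, 9, 10, 11} → ROUND(AVG(amount), 2)=150.25, MIN(amount)=20, SUM(amount)=601
  debit: ids {5, 8} → ROUND(AVG(amount), 2)=24.5, MIN(amount)=-33, SUM(amount)=49
  refund: ids {3, 4, 6} → ROUND(AVG(amount), 2)=41.33, MIN(amount)=-139, SUM(amount)=124
  transfer: ids {1, 7} → ROUND(AVG(amount), 2)=47.5, MIN(amount)=47, SUM(amount)=95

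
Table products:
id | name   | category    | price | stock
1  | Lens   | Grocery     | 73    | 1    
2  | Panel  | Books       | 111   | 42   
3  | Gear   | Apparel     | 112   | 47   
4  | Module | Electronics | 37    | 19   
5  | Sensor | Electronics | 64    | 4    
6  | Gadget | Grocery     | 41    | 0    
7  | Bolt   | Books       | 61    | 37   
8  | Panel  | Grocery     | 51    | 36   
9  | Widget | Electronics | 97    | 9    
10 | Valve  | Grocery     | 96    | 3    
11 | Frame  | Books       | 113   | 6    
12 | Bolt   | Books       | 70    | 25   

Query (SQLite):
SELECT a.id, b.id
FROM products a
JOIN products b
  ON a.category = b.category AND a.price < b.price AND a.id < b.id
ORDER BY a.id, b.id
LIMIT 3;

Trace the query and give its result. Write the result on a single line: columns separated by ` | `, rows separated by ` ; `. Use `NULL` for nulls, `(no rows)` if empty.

Pairs (a,b) with same category, a.price < b.price, a.id < b.id.
category groups: Apparel:{3} Books:{2,7,11,12} Electronics:{4,5,9} Grocery:{1,6,8,10}
Ordered by (a.id, b.id); first 3.

1 | 10 ; 2 | 11 ; 4 | 5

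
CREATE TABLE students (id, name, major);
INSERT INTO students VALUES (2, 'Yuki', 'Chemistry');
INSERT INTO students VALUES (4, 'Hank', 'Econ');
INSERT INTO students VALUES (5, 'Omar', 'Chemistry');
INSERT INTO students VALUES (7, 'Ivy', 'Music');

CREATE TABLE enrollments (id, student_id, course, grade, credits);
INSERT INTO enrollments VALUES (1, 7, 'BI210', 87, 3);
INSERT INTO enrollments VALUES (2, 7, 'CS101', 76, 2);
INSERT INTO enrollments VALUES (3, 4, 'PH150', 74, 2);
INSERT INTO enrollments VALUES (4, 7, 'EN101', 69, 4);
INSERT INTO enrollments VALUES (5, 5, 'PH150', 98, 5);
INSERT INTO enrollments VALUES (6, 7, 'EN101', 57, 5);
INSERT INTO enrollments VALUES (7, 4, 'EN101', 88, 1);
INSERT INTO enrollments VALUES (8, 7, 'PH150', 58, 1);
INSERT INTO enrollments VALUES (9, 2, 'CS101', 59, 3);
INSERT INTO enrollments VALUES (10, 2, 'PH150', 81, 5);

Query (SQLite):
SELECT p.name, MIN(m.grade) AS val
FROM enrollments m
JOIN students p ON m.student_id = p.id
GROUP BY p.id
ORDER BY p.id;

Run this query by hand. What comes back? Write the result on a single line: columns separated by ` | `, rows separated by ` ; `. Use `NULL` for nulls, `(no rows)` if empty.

Yuki | 59 ; Hank | 74 ; Omar | 98 ; Ivy | 57

Join each enrollments row to its students via student_id.
Group joined rows by students.id; compute MIN(m.grade) per group.
  2: ids {9, 10} → MIN(m.grade)=59
  4: ids {3, 7} → MIN(m.grade)=74
  5: ids {5} → MIN(m.grade)=98
  7: ids {1, 2, 4, 6, 8} → MIN(m.grade)=57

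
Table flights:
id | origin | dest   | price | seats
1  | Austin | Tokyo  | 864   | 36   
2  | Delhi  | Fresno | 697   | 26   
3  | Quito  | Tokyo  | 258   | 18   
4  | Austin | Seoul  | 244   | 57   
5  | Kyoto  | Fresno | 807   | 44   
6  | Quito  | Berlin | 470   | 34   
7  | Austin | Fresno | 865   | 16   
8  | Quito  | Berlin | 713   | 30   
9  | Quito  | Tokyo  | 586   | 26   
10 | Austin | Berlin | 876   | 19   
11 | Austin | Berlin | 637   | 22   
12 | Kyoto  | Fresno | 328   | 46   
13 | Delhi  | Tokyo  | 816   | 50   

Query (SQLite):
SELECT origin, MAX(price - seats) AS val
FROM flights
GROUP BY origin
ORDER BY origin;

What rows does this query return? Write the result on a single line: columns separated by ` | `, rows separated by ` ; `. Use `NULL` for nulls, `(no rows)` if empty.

Austin | 857 ; Delhi | 766 ; Kyoto | 763 ; Quito | 683

For each row compute price - seats.
Group by origin; take MAX of the expression per group.
  Austin: ids {1, 4, 7, 10, 11} → MAX(price - seats)=857
  Delhi: ids {2, 13} → MAX(price - seats)=766
  Kyoto: ids {5, 12} → MAX(price - seats)=763
  Quito: ids {3, 6, 8, 9} → MAX(price - seats)=683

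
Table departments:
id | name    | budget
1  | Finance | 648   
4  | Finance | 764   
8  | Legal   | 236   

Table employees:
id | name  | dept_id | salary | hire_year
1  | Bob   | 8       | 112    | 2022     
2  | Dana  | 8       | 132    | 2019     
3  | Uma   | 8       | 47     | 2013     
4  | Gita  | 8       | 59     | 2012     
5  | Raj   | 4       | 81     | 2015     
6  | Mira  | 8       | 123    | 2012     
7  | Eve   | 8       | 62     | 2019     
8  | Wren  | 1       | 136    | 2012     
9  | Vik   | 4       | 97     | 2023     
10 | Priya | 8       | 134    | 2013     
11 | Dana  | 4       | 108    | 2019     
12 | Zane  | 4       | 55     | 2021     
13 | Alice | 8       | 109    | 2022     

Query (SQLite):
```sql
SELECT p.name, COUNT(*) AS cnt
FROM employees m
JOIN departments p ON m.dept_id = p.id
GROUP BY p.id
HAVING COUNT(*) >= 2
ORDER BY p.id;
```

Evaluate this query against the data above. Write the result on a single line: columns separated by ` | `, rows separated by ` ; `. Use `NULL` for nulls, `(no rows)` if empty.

Join each employees row to its departments via dept_id.
Group joined rows by departments.id; compute COUNT(*) per group.
HAVING: keep groups with count ≥ 2.
  1: ids {8} → COUNT(*)=1
  4: ids {5, 9, 11, 12} → COUNT(*)=4
  8: ids {1, 2, 3, 4, 6, 7, 10, 13} → COUNT(*)=8

Finance | 4 ; Legal | 8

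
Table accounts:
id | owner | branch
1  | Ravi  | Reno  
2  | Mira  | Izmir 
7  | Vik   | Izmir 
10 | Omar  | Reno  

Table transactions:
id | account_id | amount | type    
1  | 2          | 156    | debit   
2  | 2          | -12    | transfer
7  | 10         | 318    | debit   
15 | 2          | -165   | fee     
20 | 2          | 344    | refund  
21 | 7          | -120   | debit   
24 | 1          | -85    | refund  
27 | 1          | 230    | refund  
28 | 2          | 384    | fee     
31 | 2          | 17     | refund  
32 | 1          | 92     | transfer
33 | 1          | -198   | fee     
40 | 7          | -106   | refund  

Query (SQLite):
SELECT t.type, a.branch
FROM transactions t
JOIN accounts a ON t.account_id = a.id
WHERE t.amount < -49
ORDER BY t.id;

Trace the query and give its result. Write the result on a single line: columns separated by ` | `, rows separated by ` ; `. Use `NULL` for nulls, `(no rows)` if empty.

Each transactions row matches the accounts row where account_id = accounts.id.
Then keep rows with t.amount < -49.

fee | Izmir ; debit | Izmir ; refund | Reno ; fee | Reno ; refund | Izmir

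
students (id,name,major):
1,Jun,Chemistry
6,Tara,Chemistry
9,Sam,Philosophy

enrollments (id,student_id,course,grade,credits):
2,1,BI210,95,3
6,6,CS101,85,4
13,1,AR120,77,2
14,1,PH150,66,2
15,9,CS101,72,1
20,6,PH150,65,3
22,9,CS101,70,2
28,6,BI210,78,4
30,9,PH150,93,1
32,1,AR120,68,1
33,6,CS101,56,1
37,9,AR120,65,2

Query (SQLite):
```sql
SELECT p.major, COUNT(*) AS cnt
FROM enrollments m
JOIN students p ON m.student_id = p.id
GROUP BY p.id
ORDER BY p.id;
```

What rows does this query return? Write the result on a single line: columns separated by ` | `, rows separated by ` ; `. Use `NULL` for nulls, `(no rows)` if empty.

Chemistry | 4 ; Chemistry | 4 ; Philosophy | 4

Join each enrollments row to its students via student_id.
Group joined rows by students.id; compute COUNT(*) per group.
  1: ids {2, 13, 14, 32} → COUNT(*)=4
  6: ids {6, 20, 28, 33} → COUNT(*)=4
  9: ids {15, 22, 30, 37} → COUNT(*)=4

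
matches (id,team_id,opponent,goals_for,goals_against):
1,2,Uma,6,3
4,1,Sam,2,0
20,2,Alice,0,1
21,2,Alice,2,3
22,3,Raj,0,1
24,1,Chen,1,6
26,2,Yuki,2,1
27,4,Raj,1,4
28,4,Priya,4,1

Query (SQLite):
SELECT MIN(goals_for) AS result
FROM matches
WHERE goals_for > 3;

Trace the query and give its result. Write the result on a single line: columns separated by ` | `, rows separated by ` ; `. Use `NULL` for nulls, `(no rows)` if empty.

Rows where goals_for > 3 → goals_for values: [6, 4].
MIN of non-NULL values = 4.

4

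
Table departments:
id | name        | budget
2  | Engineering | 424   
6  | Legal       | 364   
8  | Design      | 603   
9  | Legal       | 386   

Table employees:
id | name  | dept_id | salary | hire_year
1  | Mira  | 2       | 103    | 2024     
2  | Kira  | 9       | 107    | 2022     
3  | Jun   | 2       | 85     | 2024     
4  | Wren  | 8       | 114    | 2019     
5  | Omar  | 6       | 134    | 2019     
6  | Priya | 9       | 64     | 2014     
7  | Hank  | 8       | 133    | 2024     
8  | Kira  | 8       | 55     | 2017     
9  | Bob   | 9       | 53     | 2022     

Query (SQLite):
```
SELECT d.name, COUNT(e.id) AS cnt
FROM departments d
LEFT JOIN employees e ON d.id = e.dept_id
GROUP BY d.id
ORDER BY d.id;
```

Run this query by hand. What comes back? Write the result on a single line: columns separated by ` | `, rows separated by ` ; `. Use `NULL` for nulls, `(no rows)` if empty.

Engineering | 2 ; Legal | 1 ; Design | 3 ; Legal | 3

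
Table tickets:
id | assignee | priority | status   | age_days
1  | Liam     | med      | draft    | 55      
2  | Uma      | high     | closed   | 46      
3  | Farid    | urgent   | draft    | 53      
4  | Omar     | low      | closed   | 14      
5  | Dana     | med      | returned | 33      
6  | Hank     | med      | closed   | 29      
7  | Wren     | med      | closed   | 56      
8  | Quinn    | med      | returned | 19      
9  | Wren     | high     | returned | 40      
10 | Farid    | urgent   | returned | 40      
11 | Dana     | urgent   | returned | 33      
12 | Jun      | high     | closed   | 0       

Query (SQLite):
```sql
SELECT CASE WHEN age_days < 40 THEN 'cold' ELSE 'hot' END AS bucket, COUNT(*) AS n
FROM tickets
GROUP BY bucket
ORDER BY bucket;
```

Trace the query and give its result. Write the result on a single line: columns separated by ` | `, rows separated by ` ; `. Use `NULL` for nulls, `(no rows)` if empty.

Bucket rows by age_days < 40 → 'cold' else 'hot'; count each bucket.

cold | 6 ; hot | 6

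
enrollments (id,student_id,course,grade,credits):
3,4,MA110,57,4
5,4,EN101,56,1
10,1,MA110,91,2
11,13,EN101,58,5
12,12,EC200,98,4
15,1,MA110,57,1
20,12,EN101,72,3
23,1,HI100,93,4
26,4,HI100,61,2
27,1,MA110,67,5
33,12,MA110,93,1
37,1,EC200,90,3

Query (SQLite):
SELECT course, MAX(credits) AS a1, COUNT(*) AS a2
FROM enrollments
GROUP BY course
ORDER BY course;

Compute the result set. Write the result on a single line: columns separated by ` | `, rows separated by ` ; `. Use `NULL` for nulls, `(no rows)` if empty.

EC200 | 4 | 2 ; EN101 | 5 | 3 ; HI100 | 4 | 2 ; MA110 | 5 | 5

Group enrollments by course.
Per group compute: MAX(credits), COUNT(*).
  EC200: ids {12, 37} → MAX(credits)=4, COUNT(*)=2
  EN101: ids {5, 11, 20} → MAX(credits)=5, COUNT(*)=3
  HI100: ids {23, 26} → MAX(credits)=4, COUNT(*)=2
  MA110: ids {3, 10, 15, 27, 33} → MAX(credits)=5, COUNT(*)=5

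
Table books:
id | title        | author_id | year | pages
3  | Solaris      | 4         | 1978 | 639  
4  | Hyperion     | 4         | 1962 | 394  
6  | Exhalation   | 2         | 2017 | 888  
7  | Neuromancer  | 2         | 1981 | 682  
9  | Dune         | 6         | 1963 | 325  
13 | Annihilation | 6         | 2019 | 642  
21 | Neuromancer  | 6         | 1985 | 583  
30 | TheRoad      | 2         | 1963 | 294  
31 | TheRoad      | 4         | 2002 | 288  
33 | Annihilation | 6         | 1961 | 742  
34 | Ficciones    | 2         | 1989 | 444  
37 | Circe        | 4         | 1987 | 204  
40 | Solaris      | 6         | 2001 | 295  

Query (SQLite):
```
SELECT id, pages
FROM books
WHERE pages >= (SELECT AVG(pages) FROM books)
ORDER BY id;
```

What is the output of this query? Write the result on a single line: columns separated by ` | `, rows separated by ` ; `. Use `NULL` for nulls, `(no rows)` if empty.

3 | 639 ; 6 | 888 ; 7 | 682 ; 13 | 642 ; 21 | 583 ; 33 | 742

Scalar subquery: AVG(pages) over all books rows = 493.846154 (≈; comparison uses full precision).
Keep rows where pages >= that value.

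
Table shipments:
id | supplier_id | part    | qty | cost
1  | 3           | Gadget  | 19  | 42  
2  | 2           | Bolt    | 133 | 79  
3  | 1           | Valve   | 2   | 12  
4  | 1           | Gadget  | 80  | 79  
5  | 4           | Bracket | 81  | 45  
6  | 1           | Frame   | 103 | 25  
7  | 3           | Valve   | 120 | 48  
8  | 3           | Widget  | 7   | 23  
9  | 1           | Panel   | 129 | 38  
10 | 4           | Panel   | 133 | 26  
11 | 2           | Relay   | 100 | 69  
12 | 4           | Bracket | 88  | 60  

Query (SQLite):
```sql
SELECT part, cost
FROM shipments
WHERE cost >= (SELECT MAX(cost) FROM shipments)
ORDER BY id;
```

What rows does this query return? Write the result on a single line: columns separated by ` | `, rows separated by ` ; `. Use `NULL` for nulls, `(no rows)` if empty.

Scalar subquery: MAX(cost) over all shipments rows = 79.
Keep rows where cost >= that value.

Bolt | 79 ; Gadget | 79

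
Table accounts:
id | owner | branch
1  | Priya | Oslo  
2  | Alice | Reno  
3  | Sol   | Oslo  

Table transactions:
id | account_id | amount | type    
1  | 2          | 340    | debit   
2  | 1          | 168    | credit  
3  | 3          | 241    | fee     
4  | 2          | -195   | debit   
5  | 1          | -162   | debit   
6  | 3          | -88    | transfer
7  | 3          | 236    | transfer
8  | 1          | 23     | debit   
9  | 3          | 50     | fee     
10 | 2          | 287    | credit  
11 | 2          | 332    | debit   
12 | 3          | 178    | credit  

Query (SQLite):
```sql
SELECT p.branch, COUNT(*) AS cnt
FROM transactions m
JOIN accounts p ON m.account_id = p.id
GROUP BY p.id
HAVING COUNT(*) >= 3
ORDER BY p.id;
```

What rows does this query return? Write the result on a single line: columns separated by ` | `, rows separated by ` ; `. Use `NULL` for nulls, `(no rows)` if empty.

Oslo | 3 ; Reno | 4 ; Oslo | 5

Join each transactions row to its accounts via account_id.
Group joined rows by accounts.id; compute COUNT(*) per group.
HAVING: keep groups with count ≥ 3.
  1: ids {2, 5, 8} → COUNT(*)=3
  2: ids {1, 4, 10, 11} → COUNT(*)=4
  3: ids {3, 6, 7, 9, 12} → COUNT(*)=5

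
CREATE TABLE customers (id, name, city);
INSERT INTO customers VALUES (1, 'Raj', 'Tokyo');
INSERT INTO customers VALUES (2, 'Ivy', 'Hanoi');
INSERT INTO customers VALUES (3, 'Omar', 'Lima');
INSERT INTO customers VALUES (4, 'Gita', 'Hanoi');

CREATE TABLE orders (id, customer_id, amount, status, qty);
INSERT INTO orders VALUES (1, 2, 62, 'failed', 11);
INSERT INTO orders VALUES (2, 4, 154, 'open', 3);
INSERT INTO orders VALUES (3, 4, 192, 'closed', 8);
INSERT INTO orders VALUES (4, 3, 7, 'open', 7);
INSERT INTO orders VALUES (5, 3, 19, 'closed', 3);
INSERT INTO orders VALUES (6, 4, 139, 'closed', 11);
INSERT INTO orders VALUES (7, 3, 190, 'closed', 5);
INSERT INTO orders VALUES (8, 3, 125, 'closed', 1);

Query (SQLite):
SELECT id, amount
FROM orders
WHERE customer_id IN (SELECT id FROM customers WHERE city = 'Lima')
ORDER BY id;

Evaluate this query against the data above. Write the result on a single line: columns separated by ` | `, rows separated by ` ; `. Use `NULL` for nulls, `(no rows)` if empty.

4 | 7 ; 5 | 19 ; 7 | 190 ; 8 | 125

Inner query: customers.id where city = 'Lima'.
Outer: keep orders rows whose customer_id is in that set.
Inner query → {3}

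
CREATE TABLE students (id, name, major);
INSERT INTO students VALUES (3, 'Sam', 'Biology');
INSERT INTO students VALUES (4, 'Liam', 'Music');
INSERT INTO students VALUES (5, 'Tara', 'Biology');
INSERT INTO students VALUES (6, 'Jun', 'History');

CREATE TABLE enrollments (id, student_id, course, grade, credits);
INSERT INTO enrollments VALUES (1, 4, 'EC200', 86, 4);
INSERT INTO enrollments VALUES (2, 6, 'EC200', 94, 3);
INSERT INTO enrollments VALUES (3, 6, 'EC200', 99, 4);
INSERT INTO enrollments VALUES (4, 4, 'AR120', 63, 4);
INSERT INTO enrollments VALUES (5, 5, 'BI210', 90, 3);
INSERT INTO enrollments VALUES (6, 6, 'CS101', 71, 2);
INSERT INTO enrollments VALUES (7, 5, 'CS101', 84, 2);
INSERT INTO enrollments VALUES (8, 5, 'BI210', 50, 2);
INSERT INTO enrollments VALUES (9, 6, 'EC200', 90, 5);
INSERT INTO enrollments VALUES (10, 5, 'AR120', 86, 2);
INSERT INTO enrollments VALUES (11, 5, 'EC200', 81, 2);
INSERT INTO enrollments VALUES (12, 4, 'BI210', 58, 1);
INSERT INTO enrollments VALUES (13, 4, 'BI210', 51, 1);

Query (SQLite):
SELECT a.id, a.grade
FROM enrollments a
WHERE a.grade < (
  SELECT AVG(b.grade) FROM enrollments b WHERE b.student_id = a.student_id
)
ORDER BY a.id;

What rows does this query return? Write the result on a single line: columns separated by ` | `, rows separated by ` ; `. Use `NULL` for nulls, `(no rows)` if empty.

For each enrollments row a, compute AVG(grade) over rows sharing a.student_id.
Keep row a if a.grade < that per-group AVG.
  student_id=4: AVG(grade) = 64.5
  student_id=5: AVG(grade) = 78.2
  student_id=6: AVG(grade) = 88.5

4 | 63 ; 6 | 71 ; 8 | 50 ; 12 | 58 ; 13 | 51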